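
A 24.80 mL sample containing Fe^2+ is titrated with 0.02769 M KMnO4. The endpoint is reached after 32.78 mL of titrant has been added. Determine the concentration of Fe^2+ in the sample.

0.183 M

n(KMnO4) = 0.02769 x 0.03278 = 0.0009077 mol.
From the balanced equation, 1 mol KMnO4 reacts with 5 mol Fe^2+, so n(Fe^2+) = 0.0009077 x 5/1 = 0.004538 mol.
[Fe^2+] = 0.004538 / 0.02480 L = 0.183 M.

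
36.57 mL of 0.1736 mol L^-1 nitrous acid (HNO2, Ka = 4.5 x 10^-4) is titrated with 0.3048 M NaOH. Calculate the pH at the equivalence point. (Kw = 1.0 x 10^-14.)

n(HNO2) = 0.1736 x 0.03657 = 0.006349 mol; V(NaOH) at equivalence = 0.006349/0.3048 = 0.02083 L.
At equivalence all the acid is converted to NO2-; total volume = 0.03657 + 0.02083 = 0.05740 L, so [NO2-] = 0.006349/0.05740 = 0.1106 M.
Kb = Kw/Ka = 1.0e-14 / 4.5 x 10^-4 = 2.22e-11.
[OH^-] = sqrt(Kb x [NO2-]) = sqrt(2.22e-11 x 0.1106) = 1.57e-6 M.
pOH = 5.80, so pH = 14.00 - 5.80 = 8.20.

8.20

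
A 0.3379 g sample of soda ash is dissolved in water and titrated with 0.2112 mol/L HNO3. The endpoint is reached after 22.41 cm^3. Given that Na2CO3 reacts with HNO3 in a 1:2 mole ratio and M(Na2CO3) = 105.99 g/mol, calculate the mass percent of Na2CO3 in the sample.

74.2%

n(HNO3) = 0.2112 x 0.02241 = 0.004733 mol.
n(Na2CO3) = 0.004733 / 2 = 0.002366 mol.
mass of Na2CO3 = 0.002366 x 105.99 = 0.2508 g.
% purity = 0.2508 / 0.3379 x 100 = 74.2%.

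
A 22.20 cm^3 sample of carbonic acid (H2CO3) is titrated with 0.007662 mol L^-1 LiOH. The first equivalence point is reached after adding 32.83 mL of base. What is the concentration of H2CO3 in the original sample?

n(LiOH) = 0.007662 x 0.03283 = 0.0002515 mol.
At the first equivalence point, 1 mol OH^- react per mol H2CO3, so n(H2CO3) = 0.0002515 / 1 = 0.0002515 mol.
[H2CO3] = 0.0002515 / 0.02220 L = 0.0113 M.

0.0113 M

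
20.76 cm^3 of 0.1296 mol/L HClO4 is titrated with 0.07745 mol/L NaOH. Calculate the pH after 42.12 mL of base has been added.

11.96

n(acid) = 0.1296 x 0.02076 = 0.002690 mol; n(NaOH) added = 0.07745 x 0.04212 = 0.003262 mol.
Base is in excess by 0.003262 - 0.002690 = 0.0005717 mol in a total volume of 0.06288 L.
[OH^-] = 0.0005717/0.06288 = 0.009092 M, so pOH = 2.04 and pH = 14.00 - 2.04 = 11.96.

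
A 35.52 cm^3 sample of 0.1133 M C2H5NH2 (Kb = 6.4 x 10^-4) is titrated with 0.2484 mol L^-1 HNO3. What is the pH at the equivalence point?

n(C2H5NH2) = 0.1133 x 0.03552 = 0.004024 mol; V(HNO3) at equivalence = 0.004024/0.2484 = 0.01620 L.
At equivalence the base is fully converted to C2H5NH3+; total volume = 0.05172 L, so [C2H5NH3+] = 0.004024/0.05172 = 0.07781 M.
Ka(C2H5NH3+) = Kw/Kb = 1.0e-14 / 6.4 x 10^-4 = 1.56e-11.
[H^+] = sqrt(Ka x [C2H5NH3+]) = sqrt(1.56e-11 x 0.07781) = 1.10e-6 M.
pH = -log(1.10e-6) = 5.96.

5.96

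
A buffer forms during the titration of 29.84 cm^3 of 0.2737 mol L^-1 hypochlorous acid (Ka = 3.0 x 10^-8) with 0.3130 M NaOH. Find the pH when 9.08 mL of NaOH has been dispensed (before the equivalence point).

Initial n(HClO) = 0.2737 x 0.02984 = 0.008167 mol.
n(NaOH) added = 0.3130 x 0.009080 = 0.002842 mol, converting that many moles of HClO to ClO-.
Remaining n(HClO) = 0.005325 mol; n(ClO-) = 0.002842 mol.
By Henderson-Hasselbalch, pH = pKa + log([A^-]/[HA]) = 7.52 + log(0.002842/0.005325) = 7.52 + (-0.27) = 7.25.

7.25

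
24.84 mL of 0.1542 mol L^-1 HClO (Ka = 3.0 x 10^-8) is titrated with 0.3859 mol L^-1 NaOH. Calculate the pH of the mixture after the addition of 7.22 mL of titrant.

7.95

Initial n(HClO) = 0.1542 x 0.02484 = 0.003830 mol.
n(NaOH) added = 0.3859 x 0.007220 = 0.002786 mol, converting that many moles of HClO to ClO-.
Remaining n(HClO) = 0.001044 mol; n(ClO-) = 0.002786 mol.
By Henderson-Hasselbalch, pH = pKa + log([A^-]/[HA]) = 7.52 + log(0.002786/0.001044) = 7.52 + (+0.43) = 7.95.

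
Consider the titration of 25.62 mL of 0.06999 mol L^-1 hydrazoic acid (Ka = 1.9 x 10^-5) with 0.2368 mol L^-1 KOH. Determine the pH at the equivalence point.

8.73

n(HN3) = 0.06999 x 0.02562 = 0.001793 mol; V(KOH) at equivalence = 0.001793/0.2368 = 0.007572 L.
At equivalence all the acid is converted to N3-; total volume = 0.02562 + 0.007572 = 0.03319 L, so [N3-] = 0.001793/0.03319 = 0.05402 M.
Kb = Kw/Ka = 1.0e-14 / 1.9 x 10^-5 = 5.26e-10.
[OH^-] = sqrt(Kb x [N3-]) = sqrt(5.26e-10 x 0.05402) = 5.33e-6 M.
pOH = 5.27, so pH = 14.00 - 5.27 = 8.73.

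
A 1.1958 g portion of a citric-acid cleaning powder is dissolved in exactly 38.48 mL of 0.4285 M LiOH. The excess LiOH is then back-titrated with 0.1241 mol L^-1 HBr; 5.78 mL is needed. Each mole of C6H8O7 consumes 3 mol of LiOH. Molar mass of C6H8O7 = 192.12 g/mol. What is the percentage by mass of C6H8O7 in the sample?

84.5%

Total n(LiOH) added = 0.4285 x 0.03848 = 0.01649 mol.
n(HBr) used = 0.1241 x 0.005780 = 0.0007173 mol, which equals the excess n(LiOH).
So n(LiOH) consumed by the sample = 0.01649 - 0.0007173 = 0.01577 mol.
n(C6H8O7) = 0.01577 / 3 = 0.005257 mol.
mass C6H8O7 = 0.005257 x 192.12 = 1.010 g, so %C6H8O7 = 1.010/1.1958 x 100 = 84.5%.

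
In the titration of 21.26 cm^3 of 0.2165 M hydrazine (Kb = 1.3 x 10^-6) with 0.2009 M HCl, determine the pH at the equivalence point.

n(N2H4) = 0.2165 x 0.02126 = 0.004603 mol; V(HCl) at equivalence = 0.004603/0.2009 = 0.02291 L.
At equivalence the base is fully converted to N2H5+; total volume = 0.04417 L, so [N2H5+] = 0.004603/0.04417 = 0.1042 M.
Ka(N2H5+) = Kw/Kb = 1.0e-14 / 1.3 x 10^-6 = 7.69e-9.
[H^+] = sqrt(Ka x [N2H5+]) = sqrt(7.69e-9 x 0.1042) = 2.83e-5 M.
pH = -log(2.83e-5) = 4.55.

4.55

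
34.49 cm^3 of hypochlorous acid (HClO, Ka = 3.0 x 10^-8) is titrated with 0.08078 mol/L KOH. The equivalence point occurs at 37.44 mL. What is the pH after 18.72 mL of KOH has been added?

18.72 mL is exactly half the equivalence volume (37.44/2), i.e. the half-equivalence point.
There, n(HA) = n(A^-), so pH = pKa = -log(3.0 x 10^-8) = 7.52.

7.52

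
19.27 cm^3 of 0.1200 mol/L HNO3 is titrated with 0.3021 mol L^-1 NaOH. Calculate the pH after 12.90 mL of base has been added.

12.69

n(acid) = 0.1200 x 0.01927 = 0.002312 mol; n(NaOH) added = 0.3021 x 0.01290 = 0.003897 mol.
Base is in excess by 0.003897 - 0.002312 = 0.001585 mol in a total volume of 0.03217 L.
[OH^-] = 0.001585/0.03217 = 0.04926 M, so pOH = 1.31 and pH = 14.00 - 1.31 = 12.69.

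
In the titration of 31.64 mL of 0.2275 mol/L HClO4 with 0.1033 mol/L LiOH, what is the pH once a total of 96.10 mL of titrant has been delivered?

n(acid) = 0.2275 x 0.03164 = 0.007198 mol; n(LiOH) added = 0.1033 x 0.09610 = 0.009927 mol.
Base is in excess by 0.009927 - 0.007198 = 0.002729 mol in a total volume of 0.1277 L.
[OH^-] = 0.002729/0.1277 = 0.02136 M, so pOH = 1.67 and pH = 14.00 - 1.67 = 12.33.

12.33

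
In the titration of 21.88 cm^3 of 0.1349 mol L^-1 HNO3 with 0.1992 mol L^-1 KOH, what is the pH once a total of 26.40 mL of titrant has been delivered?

12.68

n(acid) = 0.1349 x 0.02188 = 0.002952 mol; n(KOH) added = 0.1992 x 0.02640 = 0.005259 mol.
Base is in excess by 0.005259 - 0.002952 = 0.002307 mol in a total volume of 0.04828 L.
[OH^-] = 0.002307/0.04828 = 0.04779 M, so pOH = 1.32 and pH = 14.00 - 1.32 = 12.68.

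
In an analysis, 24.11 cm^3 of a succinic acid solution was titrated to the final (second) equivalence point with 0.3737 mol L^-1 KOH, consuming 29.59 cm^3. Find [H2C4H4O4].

n(KOH) = 0.3737 x 0.02959 = 0.01106 mol.
At the final (second) equivalence point, 2 mol OH^- react per mol H2C4H4O4, so n(H2C4H4O4) = 0.01106 / 2 = 0.005529 mol.
[H2C4H4O4] = 0.005529 / 0.02411 L = 0.229 M.

0.229 M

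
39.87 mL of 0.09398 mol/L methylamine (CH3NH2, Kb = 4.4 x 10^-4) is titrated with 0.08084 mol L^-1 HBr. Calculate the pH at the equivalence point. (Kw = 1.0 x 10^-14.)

n(CH3NH2) = 0.09398 x 0.03987 = 0.003747 mol; V(HBr) at equivalence = 0.003747/0.08084 = 0.04635 L.
At equivalence the base is fully converted to CH3NH3+; total volume = 0.08622 L, so [CH3NH3+] = 0.003747/0.08622 = 0.04346 M.
Ka(CH3NH3+) = Kw/Kb = 1.0e-14 / 4.4 x 10^-4 = 2.27e-11.
[H^+] = sqrt(Ka x [CH3NH3+]) = sqrt(2.27e-11 x 0.04346) = 9.94e-7 M.
pH = -log(9.94e-7) = 6.00.

6.00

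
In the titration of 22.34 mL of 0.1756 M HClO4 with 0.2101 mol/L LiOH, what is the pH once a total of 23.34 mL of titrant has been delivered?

12.33

n(acid) = 0.1756 x 0.02234 = 0.003923 mol; n(LiOH) added = 0.2101 x 0.02334 = 0.004904 mol.
Base is in excess by 0.004904 - 0.003923 = 0.0009808 mol in a total volume of 0.04568 L.
[OH^-] = 0.0009808/0.04568 = 0.02147 M, so pOH = 1.67 and pH = 14.00 - 1.67 = 12.33.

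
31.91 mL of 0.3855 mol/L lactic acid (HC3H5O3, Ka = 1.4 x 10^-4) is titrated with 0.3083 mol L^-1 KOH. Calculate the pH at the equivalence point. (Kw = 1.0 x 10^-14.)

8.54

n(HC3H5O3) = 0.3855 x 0.03191 = 0.01230 mol; V(KOH) at equivalence = 0.01230/0.3083 = 0.03990 L.
At equivalence all the acid is converted to C3H5O3-; total volume = 0.03191 + 0.03990 = 0.07181 L, so [C3H5O3-] = 0.01230/0.07181 = 0.1713 M.
Kb = Kw/Ka = 1.0e-14 / 1.4 x 10^-4 = 7.14e-11.
[OH^-] = sqrt(Kb x [C3H5O3-]) = sqrt(7.14e-11 x 0.1713) = 3.50e-6 M.
pOH = 5.46, so pH = 14.00 - 5.46 = 8.54.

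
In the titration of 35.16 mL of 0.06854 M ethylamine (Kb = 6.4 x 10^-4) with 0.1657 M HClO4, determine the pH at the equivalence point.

6.06

n(C2H5NH2) = 0.06854 x 0.03516 = 0.002410 mol; V(HClO4) at equivalence = 0.002410/0.1657 = 0.01454 L.
At equivalence the base is fully converted to C2H5NH3+; total volume = 0.04970 L, so [C2H5NH3+] = 0.002410/0.04970 = 0.04848 M.
Ka(C2H5NH3+) = Kw/Kb = 1.0e-14 / 6.4 x 10^-4 = 1.56e-11.
[H^+] = sqrt(Ka x [C2H5NH3+]) = sqrt(1.56e-11 x 0.04848) = 8.70e-7 M.
pH = -log(8.70e-7) = 6.06.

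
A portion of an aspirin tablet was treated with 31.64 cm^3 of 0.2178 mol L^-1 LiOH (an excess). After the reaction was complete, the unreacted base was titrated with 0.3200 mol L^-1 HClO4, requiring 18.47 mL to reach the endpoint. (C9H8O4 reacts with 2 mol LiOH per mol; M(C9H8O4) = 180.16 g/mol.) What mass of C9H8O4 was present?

Total n(LiOH) added = 0.2178 x 0.03164 = 0.006891 mol.
n(HClO4) used = 0.3200 x 0.01847 = 0.005910 mol, which equals the excess n(LiOH).
So n(LiOH) consumed by the sample = 0.006891 - 0.005910 = 0.0009808 mol.
n(C9H8O4) = 0.0009808 / 2 = 0.0004904 mol.
mass = 0.0004904 mol x 180.16 g/mol = 0.0883 g.

0.0883 g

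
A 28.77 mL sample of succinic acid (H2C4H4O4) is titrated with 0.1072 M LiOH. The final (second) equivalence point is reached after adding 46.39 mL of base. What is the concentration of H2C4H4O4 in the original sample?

0.0864 M

n(LiOH) = 0.1072 x 0.04639 = 0.004973 mol.
At the final (second) equivalence point, 2 mol OH^- react per mol H2C4H4O4, so n(H2C4H4O4) = 0.004973 / 2 = 0.002487 mol.
[H2C4H4O4] = 0.002487 / 0.02877 L = 0.0864 M.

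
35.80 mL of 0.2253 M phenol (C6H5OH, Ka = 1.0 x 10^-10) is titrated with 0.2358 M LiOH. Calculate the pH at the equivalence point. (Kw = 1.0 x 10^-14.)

11.53

n(C6H5OH) = 0.2253 x 0.03580 = 0.008066 mol; V(LiOH) at equivalence = 0.008066/0.2358 = 0.03421 L.
At equivalence all the acid is converted to C6H5O-; total volume = 0.03580 + 0.03421 = 0.07001 L, so [C6H5O-] = 0.008066/0.07001 = 0.1152 M.
Kb = Kw/Ka = 1.0e-14 / 1.0 x 10^-10 = 0.000100.
[OH^-] = sqrt(Kb x [C6H5O-]) = sqrt(0.000100 x 0.1152) = 0.00339 M.
pOH = 2.47, so pH = 14.00 - 2.47 = 11.53.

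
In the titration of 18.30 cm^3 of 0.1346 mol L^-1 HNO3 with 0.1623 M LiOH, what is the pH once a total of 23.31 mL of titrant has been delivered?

12.50

n(acid) = 0.1346 x 0.01830 = 0.002463 mol; n(LiOH) added = 0.1623 x 0.02331 = 0.003783 mol.
Base is in excess by 0.003783 - 0.002463 = 0.001320 mol in a total volume of 0.04161 L.
[OH^-] = 0.001320/0.04161 = 0.03172 M, so pOH = 1.50 and pH = 14.00 - 1.50 = 12.50.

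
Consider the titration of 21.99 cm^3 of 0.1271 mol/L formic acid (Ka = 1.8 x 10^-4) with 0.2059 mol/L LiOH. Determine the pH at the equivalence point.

n(HCOOH) = 0.1271 x 0.02199 = 0.002795 mol; V(LiOH) at equivalence = 0.002795/0.2059 = 0.01357 L.
At equivalence all the acid is converted to HCOO-; total volume = 0.02199 + 0.01357 = 0.03556 L, so [HCOO-] = 0.002795/0.03556 = 0.07859 M.
Kb = Kw/Ka = 1.0e-14 / 1.8 x 10^-4 = 5.56e-11.
[OH^-] = sqrt(Kb x [HCOO-]) = sqrt(5.56e-11 x 0.07859) = 2.09e-6 M.
pOH = 5.68, so pH = 14.00 - 5.68 = 8.32.

8.32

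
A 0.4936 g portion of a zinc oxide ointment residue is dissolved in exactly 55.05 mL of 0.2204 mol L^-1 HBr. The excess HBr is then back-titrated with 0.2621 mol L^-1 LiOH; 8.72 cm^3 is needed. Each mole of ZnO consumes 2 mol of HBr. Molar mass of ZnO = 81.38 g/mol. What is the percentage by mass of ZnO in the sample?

Total n(HBr) added = 0.2204 x 0.05505 = 0.01213 mol.
n(LiOH) used = 0.2621 x 0.008720 = 0.002286 mol, which equals the excess n(HBr).
So n(HBr) consumed by the sample = 0.01213 - 0.002286 = 0.009848 mol.
n(ZnO) = 0.009848 / 2 = 0.004924 mol.
mass ZnO = 0.004924 x 81.38 = 0.4007 g, so %ZnO = 0.4007/0.4936 x 100 = 81.2%.

81.2%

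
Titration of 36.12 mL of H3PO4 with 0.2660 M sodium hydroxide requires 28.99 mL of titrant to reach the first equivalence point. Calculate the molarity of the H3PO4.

0.213 M

n(NaOH) = 0.2660 x 0.02899 = 0.007711 mol.
At the first equivalence point, 1 mol OH^- react per mol H3PO4, so n(H3PO4) = 0.007711 / 1 = 0.007711 mol.
[H3PO4] = 0.007711 / 0.03612 L = 0.213 M.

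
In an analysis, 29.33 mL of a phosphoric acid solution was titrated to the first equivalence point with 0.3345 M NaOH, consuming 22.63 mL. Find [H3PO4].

n(NaOH) = 0.3345 x 0.02263 = 0.007570 mol.
At the first equivalence point, 1 mol OH^- react per mol H3PO4, so n(H3PO4) = 0.007570 / 1 = 0.007570 mol.
[H3PO4] = 0.007570 / 0.02933 L = 0.258 M.

0.258 M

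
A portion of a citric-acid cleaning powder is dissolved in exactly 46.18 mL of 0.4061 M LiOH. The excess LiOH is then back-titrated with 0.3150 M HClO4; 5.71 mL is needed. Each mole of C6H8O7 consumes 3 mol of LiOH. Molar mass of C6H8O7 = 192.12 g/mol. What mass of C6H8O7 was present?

Total n(LiOH) added = 0.4061 x 0.04618 = 0.01875 mol.
n(HClO4) used = 0.3150 x 0.005710 = 0.001799 mol, which equals the excess n(LiOH).
So n(LiOH) consumed by the sample = 0.01875 - 0.001799 = 0.01696 mol.
n(C6H8O7) = 0.01696 / 3 = 0.005652 mol.
mass = 0.005652 mol x 192.12 g/mol = 1.09 g.

1.09 g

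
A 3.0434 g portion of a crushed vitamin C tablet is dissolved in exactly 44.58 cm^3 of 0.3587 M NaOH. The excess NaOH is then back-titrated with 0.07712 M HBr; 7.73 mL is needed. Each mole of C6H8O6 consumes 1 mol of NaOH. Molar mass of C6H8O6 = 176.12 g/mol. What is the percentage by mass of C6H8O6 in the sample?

Total n(NaOH) added = 0.3587 x 0.04458 = 0.01599 mol.
n(HBr) used = 0.07712 x 0.007730 = 0.0005961 mol, which equals the excess n(NaOH).
So n(NaOH) consumed by the sample = 0.01599 - 0.0005961 = 0.01539 mol.
n(C6H8O6) = 0.01539 / 1 = 0.01539 mol.
mass C6H8O6 = 0.01539 x 176.12 = 2.711 g, so %C6H8O6 = 2.711/3.0434 x 100 = 89.1%.

89.1%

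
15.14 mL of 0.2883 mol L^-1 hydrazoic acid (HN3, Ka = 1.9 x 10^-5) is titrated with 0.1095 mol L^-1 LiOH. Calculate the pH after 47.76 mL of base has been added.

12.14

n(acid) = 0.2883 x 0.01514 = 0.004365 mol; n(LiOH) added = 0.1095 x 0.04776 = 0.005230 mol.
Base is in excess by 0.005230 - 0.004365 = 0.0008649 mol in a total volume of 0.06290 L.
[OH^-] = 0.0008649/0.06290 = 0.01375 M, so pOH = 1.86 and pH = 14.00 - 1.86 = 12.14.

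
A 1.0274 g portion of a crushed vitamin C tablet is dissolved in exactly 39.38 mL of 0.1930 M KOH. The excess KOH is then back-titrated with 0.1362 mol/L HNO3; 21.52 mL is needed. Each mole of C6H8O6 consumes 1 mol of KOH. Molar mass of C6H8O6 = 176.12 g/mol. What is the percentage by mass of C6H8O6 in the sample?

80.0%

Total n(KOH) added = 0.1930 x 0.03938 = 0.007600 mol.
n(HNO3) used = 0.1362 x 0.02152 = 0.002931 mol, which equals the excess n(KOH).
So n(KOH) consumed by the sample = 0.007600 - 0.002931 = 0.004669 mol.
n(C6H8O6) = 0.004669 / 1 = 0.004669 mol.
mass C6H8O6 = 0.004669 x 176.12 = 0.8224 g, so %C6H8O6 = 0.8224/1.0274 x 100 = 80.0%.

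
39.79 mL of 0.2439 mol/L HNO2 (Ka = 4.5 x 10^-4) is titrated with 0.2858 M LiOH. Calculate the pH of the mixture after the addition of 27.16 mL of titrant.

Initial n(HNO2) = 0.2439 x 0.03979 = 0.009705 mol.
n(LiOH) added = 0.2858 x 0.02716 = 0.007762 mol, converting that many moles of HNO2 to NO2-.
Remaining n(HNO2) = 0.001942 mol; n(NO2-) = 0.007762 mol.
By Henderson-Hasselbalch, pH = pKa + log([A^-]/[HA]) = 3.35 + log(0.007762/0.001942) = 3.35 + (+0.60) = 3.95.

3.95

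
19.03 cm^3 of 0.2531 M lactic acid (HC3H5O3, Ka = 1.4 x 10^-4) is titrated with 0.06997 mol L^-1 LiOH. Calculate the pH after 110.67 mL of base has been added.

12.35

n(acid) = 0.2531 x 0.01903 = 0.004816 mol; n(LiOH) added = 0.06997 x 0.1107 = 0.007744 mol.
Base is in excess by 0.007744 - 0.004816 = 0.002927 mol in a total volume of 0.1297 L.
[OH^-] = 0.002927/0.1297 = 0.02257 M, so pOH = 1.65 and pH = 14.00 - 1.65 = 12.35.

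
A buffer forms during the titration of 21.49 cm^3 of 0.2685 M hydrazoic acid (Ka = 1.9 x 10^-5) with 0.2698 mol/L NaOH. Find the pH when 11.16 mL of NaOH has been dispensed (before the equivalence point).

Initial n(HN3) = 0.2685 x 0.02149 = 0.005770 mol.
n(NaOH) added = 0.2698 x 0.01116 = 0.003011 mol, converting that many moles of HN3 to N3-.
Remaining n(HN3) = 0.002759 mol; n(N3-) = 0.003011 mol.
By Henderson-Hasselbalch, pH = pKa + log([A^-]/[HA]) = 4.72 + log(0.003011/0.002759) = 4.72 + (+0.04) = 4.76.

4.76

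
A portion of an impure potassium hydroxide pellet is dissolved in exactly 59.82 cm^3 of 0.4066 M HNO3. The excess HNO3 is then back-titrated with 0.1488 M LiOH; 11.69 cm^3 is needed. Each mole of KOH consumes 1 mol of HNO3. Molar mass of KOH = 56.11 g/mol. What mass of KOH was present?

1.27 g

Total n(HNO3) added = 0.4066 x 0.05982 = 0.02432 mol.
n(LiOH) used = 0.1488 x 0.01169 = 0.001739 mol, which equals the excess n(HNO3).
So n(HNO3) consumed by the sample = 0.02432 - 0.001739 = 0.02258 mol.
n(KOH) = 0.02258 / 1 = 0.02258 mol.
mass = 0.02258 mol x 56.11 g/mol = 1.27 g.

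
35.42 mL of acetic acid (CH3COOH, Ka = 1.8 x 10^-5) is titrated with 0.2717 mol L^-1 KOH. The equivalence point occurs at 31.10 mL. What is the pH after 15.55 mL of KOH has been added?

15.55 mL is exactly half the equivalence volume (31.10/2), i.e. the half-equivalence point.
There, n(HA) = n(A^-), so pH = pKa = -log(1.8 x 10^-5) = 4.74.

4.74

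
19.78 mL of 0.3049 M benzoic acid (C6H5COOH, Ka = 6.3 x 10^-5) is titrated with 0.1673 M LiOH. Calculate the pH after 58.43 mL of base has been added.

12.68

n(acid) = 0.3049 x 0.01978 = 0.006031 mol; n(LiOH) added = 0.1673 x 0.05843 = 0.009775 mol.
Base is in excess by 0.009775 - 0.006031 = 0.003744 mol in a total volume of 0.07821 L.
[OH^-] = 0.003744/0.07821 = 0.04788 M, so pOH = 1.32 and pH = 14.00 - 1.32 = 12.68.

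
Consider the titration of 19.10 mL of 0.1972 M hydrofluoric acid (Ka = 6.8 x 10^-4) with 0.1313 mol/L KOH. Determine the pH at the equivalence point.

n(HF) = 0.1972 x 0.01910 = 0.003767 mol; V(KOH) at equivalence = 0.003767/0.1313 = 0.02869 L.
At equivalence all the acid is converted to F-; total volume = 0.01910 + 0.02869 = 0.04779 L, so [F-] = 0.003767/0.04779 = 0.07882 M.
Kb = Kw/Ka = 1.0e-14 / 6.8 x 10^-4 = 1.47e-11.
[OH^-] = sqrt(Kb x [F-]) = sqrt(1.47e-11 x 0.07882) = 1.08e-6 M.
pOH = 5.97, so pH = 14.00 - 5.97 = 8.03.

8.03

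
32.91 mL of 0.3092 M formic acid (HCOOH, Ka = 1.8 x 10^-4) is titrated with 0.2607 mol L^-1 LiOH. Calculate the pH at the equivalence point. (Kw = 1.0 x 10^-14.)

n(HCOOH) = 0.3092 x 0.03291 = 0.01018 mol; V(LiOH) at equivalence = 0.01018/0.2607 = 0.03903 L.
At equivalence all the acid is converted to HCOO-; total volume = 0.03291 + 0.03903 = 0.07194 L, so [HCOO-] = 0.01018/0.07194 = 0.1414 M.
Kb = Kw/Ka = 1.0e-14 / 1.8 x 10^-4 = 5.56e-11.
[OH^-] = sqrt(Kb x [HCOO-]) = sqrt(5.56e-11 x 0.1414) = 2.80e-6 M.
pOH = 5.55, so pH = 14.00 - 5.55 = 8.45.

8.45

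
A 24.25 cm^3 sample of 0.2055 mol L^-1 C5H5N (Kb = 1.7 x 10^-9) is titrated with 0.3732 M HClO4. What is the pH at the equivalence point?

n(C5H5N) = 0.2055 x 0.02425 = 0.004983 mol; V(HClO4) at equivalence = 0.004983/0.3732 = 0.01335 L.
At equivalence the base is fully converted to C5H5NH+; total volume = 0.03760 L, so [C5H5NH+] = 0.004983/0.03760 = 0.1325 M.
Ka(C5H5NH+) = Kw/Kb = 1.0e-14 / 1.7 x 10^-9 = 5.88e-6.
[H^+] = sqrt(Ka x [C5H5NH+]) = sqrt(5.88e-6 x 0.1325) = 0.000883 M.
pH = -log(0.000883) = 3.05.

3.05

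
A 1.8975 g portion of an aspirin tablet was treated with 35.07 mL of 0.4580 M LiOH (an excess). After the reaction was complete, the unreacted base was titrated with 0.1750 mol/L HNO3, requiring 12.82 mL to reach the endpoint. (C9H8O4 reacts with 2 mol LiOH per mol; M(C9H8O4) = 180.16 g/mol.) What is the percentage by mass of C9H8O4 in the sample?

Total n(LiOH) added = 0.4580 x 0.03507 = 0.01606 mol.
n(HNO3) used = 0.1750 x 0.01282 = 0.002243 mol, which equals the excess n(LiOH).
So n(LiOH) consumed by the sample = 0.01606 - 0.002243 = 0.01382 mol.
n(C9H8O4) = 0.01382 / 2 = 0.006909 mol.
mass C9H8O4 = 0.006909 x 180.16 = 1.245 g, so %C9H8O4 = 1.245/1.8975 x 100 = 65.6%.

65.6%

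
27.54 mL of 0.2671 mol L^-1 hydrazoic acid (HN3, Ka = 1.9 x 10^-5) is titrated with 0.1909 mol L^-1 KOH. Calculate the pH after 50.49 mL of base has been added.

12.47

n(acid) = 0.2671 x 0.02754 = 0.007356 mol; n(KOH) added = 0.1909 x 0.05049 = 0.009639 mol.
Base is in excess by 0.009639 - 0.007356 = 0.002283 mol in a total volume of 0.07803 L.
[OH^-] = 0.002283/0.07803 = 0.02925 M, so pOH = 1.53 and pH = 14.00 - 1.53 = 12.47.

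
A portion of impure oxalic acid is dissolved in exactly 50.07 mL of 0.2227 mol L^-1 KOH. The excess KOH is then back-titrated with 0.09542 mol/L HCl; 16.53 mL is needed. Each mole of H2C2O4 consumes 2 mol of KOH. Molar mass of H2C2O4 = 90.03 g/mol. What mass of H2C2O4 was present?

0.431 g

Total n(KOH) added = 0.2227 x 0.05007 = 0.01115 mol.
n(HCl) used = 0.09542 x 0.01653 = 0.001577 mol, which equals the excess n(KOH).
So n(KOH) consumed by the sample = 0.01115 - 0.001577 = 0.009573 mol.
n(H2C2O4) = 0.009573 / 2 = 0.004787 mol.
mass = 0.004787 mol x 90.03 g/mol = 0.431 g.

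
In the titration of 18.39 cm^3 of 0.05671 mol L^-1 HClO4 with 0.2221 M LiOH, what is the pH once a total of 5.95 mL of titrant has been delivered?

n(acid) = 0.05671 x 0.01839 = 0.001043 mol; n(LiOH) added = 0.2221 x 0.005950 = 0.001321 mol.
Base is in excess by 0.001321 - 0.001043 = 0.0002786 mol in a total volume of 0.02434 L.
[OH^-] = 0.0002786/0.02434 = 0.01145 M, so pOH = 1.94 and pH = 14.00 - 1.94 = 12.06.

12.06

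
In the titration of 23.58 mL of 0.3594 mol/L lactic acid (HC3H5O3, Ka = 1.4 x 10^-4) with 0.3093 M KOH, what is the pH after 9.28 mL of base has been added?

Initial n(HC3H5O3) = 0.3594 x 0.02358 = 0.008475 mol.
n(KOH) added = 0.3093 x 0.009280 = 0.002870 mol, converting that many moles of HC3H5O3 to C3H5O3-.
Remaining n(HC3H5O3) = 0.005604 mol; n(C3H5O3-) = 0.002870 mol.
By Henderson-Hasselbalch, pH = pKa + log([A^-]/[HA]) = 3.85 + log(0.002870/0.005604) = 3.85 + (-0.29) = 3.56.

3.56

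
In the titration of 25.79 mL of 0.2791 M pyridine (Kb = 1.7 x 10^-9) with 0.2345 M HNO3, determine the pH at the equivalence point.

3.06

n(C5H5N) = 0.2791 x 0.02579 = 0.007198 mol; V(HNO3) at equivalence = 0.007198/0.2345 = 0.03070 L.
At equivalence the base is fully converted to C5H5NH+; total volume = 0.05649 L, so [C5H5NH+] = 0.007198/0.05649 = 0.1274 M.
Ka(C5H5NH+) = Kw/Kb = 1.0e-14 / 1.7 x 10^-9 = 5.88e-6.
[H^+] = sqrt(Ka x [C5H5NH+]) = sqrt(5.88e-6 x 0.1274) = 0.000866 M.
pH = -log(0.000866) = 3.06.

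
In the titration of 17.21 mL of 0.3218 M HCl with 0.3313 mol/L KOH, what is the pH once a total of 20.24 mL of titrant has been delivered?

12.49

n(acid) = 0.3218 x 0.01721 = 0.005538 mol; n(KOH) added = 0.3313 x 0.02024 = 0.006706 mol.
Base is in excess by 0.006706 - 0.005538 = 0.001167 mol in a total volume of 0.03745 L.
[OH^-] = 0.001167/0.03745 = 0.03117 M, so pOH = 1.51 and pH = 14.00 - 1.51 = 12.49.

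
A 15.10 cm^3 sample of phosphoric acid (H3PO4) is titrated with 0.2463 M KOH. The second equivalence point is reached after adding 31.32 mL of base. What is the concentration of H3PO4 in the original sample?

0.255 M

n(KOH) = 0.2463 x 0.03132 = 0.007714 mol.
At the second equivalence point, 2 mol OH^- react per mol H3PO4, so n(H3PO4) = 0.007714 / 2 = 0.003857 mol.
[H3PO4] = 0.003857 / 0.01510 L = 0.255 M.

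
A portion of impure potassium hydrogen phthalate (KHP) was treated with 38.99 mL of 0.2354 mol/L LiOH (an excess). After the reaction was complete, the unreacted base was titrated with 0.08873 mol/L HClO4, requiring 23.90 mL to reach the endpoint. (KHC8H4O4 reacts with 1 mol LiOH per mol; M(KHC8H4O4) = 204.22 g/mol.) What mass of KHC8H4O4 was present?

Total n(LiOH) added = 0.2354 x 0.03899 = 0.009178 mol.
n(HClO4) used = 0.08873 x 0.02390 = 0.002121 mol, which equals the excess n(LiOH).
So n(LiOH) consumed by the sample = 0.009178 - 0.002121 = 0.007058 mol.
n(KHC8H4O4) = 0.007058 / 1 = 0.007058 mol.
mass = 0.007058 mol x 204.22 g/mol = 1.44 g.

1.44 g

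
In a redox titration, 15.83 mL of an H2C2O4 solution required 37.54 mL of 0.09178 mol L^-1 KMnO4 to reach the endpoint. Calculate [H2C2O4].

0.544 M

n(KMnO4) = 0.09178 x 0.03754 = 0.003445 mol.
From the balanced equation, 2 mol KMnO4 reacts with 5 mol H2C2O4, so n(H2C2O4) = 0.003445 x 5/2 = 0.008614 mol.
[H2C2O4] = 0.008614 / 0.01583 L = 0.544 M.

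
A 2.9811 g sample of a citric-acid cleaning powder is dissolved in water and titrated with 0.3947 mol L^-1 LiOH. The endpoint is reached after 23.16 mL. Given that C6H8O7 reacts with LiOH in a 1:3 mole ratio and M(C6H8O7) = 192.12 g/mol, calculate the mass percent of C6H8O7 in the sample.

n(LiOH) = 0.3947 x 0.02316 = 0.009141 mol.
n(C6H8O7) = 0.009141 / 3 = 0.003047 mol.
mass of C6H8O7 = 0.003047 x 192.12 = 0.5854 g.
% purity = 0.5854 / 2.9811 x 100 = 19.6%.

19.6%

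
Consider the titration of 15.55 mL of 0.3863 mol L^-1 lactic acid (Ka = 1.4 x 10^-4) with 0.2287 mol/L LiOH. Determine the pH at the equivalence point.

n(HC3H5O3) = 0.3863 x 0.01555 = 0.006007 mol; V(LiOH) at equivalence = 0.006007/0.2287 = 0.02627 L.
At equivalence all the acid is converted to C3H5O3-; total volume = 0.01555 + 0.02627 = 0.04182 L, so [C3H5O3-] = 0.006007/0.04182 = 0.1437 M.
Kb = Kw/Ka = 1.0e-14 / 1.4 x 10^-4 = 7.14e-11.
[OH^-] = sqrt(Kb x [C3H5O3-]) = sqrt(7.14e-11 x 0.1437) = 3.20e-6 M.
pOH = 5.49, so pH = 14.00 - 5.49 = 8.51.

8.51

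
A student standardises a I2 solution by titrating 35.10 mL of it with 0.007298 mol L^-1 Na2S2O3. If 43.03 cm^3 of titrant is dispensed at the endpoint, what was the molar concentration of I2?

0.00447 M

n(Na2S2O3) = 0.007298 x 0.04303 = 0.0003140 mol.
From the balanced equation, 2 mol Na2S2O3 reacts with 1 mol I2, so n(I2) = 0.0003140 x 1/2 = 0.0001570 mol.
[I2] = 0.0001570 / 0.03510 L = 0.00447 M.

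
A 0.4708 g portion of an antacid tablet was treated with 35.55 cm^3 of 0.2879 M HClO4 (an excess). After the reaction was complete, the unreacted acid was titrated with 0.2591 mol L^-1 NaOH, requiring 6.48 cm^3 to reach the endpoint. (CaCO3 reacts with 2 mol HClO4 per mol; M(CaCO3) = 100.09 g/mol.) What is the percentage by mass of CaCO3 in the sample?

Total n(HClO4) added = 0.2879 x 0.03555 = 0.01023 mol.
n(NaOH) used = 0.2591 x 0.006480 = 0.001679 mol, which equals the excess n(HClO4).
So n(HClO4) consumed by the sample = 0.01023 - 0.001679 = 0.008556 mol.
n(CaCO3) = 0.008556 / 2 = 0.004278 mol.
mass CaCO3 = 0.004278 x 100.09 = 0.4282 g, so %CaCO3 = 0.4282/0.4708 x 100 = 90.9%.

90.9%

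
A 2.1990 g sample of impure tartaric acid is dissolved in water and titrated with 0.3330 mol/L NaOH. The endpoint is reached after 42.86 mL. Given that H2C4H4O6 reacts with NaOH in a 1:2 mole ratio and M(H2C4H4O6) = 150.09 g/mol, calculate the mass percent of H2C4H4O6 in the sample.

n(NaOH) = 0.3330 x 0.04286 = 0.01427 mol.
n(H2C4H4O6) = 0.01427 / 2 = 0.007136 mol.
mass of H2C4H4O6 = 0.007136 x 150.09 = 1.071 g.
% purity = 1.071 / 2.1990 x 100 = 48.7%.

48.7%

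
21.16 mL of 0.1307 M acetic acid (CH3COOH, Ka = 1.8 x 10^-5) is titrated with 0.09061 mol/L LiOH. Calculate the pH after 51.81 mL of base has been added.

n(acid) = 0.1307 x 0.02116 = 0.002766 mol; n(LiOH) added = 0.09061 x 0.05181 = 0.004695 mol.
Base is in excess by 0.004695 - 0.002766 = 0.001929 mol in a total volume of 0.07297 L.
[OH^-] = 0.001929/0.07297 = 0.02643 M, so pOH = 1.58 and pH = 14.00 - 1.58 = 12.42.

12.42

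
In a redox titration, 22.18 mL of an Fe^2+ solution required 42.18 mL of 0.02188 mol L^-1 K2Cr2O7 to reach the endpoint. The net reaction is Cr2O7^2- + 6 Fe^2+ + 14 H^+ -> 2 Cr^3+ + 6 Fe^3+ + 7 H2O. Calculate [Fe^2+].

n(K2Cr2O7) = 0.02188 x 0.04218 = 0.0009229 mol.
From the balanced equation, 1 mol K2Cr2O7 reacts with 6 mol Fe^2+, so n(Fe^2+) = 0.0009229 x 6/1 = 0.005537 mol.
[Fe^2+] = 0.005537 / 0.02218 L = 0.250 M.

0.250 M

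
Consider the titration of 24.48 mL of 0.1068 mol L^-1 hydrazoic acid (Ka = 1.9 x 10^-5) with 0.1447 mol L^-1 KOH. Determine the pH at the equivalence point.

8.75

n(HN3) = 0.1068 x 0.02448 = 0.002614 mol; V(KOH) at equivalence = 0.002614/0.1447 = 0.01807 L.
At equivalence all the acid is converted to N3-; total volume = 0.02448 + 0.01807 = 0.04255 L, so [N3-] = 0.002614/0.04255 = 0.06145 M.
Kb = Kw/Ka = 1.0e-14 / 1.9 x 10^-5 = 5.26e-10.
[OH^-] = sqrt(Kb x [N3-]) = sqrt(5.26e-10 x 0.06145) = 5.69e-6 M.
pOH = 5.25, so pH = 14.00 - 5.25 = 8.75.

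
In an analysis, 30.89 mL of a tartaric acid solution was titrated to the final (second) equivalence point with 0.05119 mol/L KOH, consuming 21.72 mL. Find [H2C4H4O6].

n(KOH) = 0.05119 x 0.02172 = 0.001112 mol.
At the final (second) equivalence point, 2 mol OH^- react per mol H2C4H4O6, so n(H2C4H4O6) = 0.001112 / 2 = 0.0005559 mol.
[H2C4H4O6] = 0.0005559 / 0.03089 L = 0.0180 M.

0.0180 M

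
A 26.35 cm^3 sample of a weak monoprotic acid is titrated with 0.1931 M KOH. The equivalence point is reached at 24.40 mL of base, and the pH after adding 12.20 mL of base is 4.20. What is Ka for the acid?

6.3 x 10^-5

12.20 mL is half of the equivalence volume, so this is the half-equivalence point where [HA] = [A^-].
At half-equivalence pH = pKa, so pKa = 4.20.
Ka = 10^(-4.20) = 6.3 x 10^-5.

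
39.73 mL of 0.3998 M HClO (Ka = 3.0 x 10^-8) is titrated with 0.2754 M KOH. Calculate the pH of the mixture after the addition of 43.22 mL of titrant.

8.00

Initial n(HClO) = 0.3998 x 0.03973 = 0.01588 mol.
n(KOH) added = 0.2754 x 0.04322 = 0.01190 mol, converting that many moles of HClO to ClO-.
Remaining n(HClO) = 0.003981 mol; n(ClO-) = 0.01190 mol.
By Henderson-Hasselbalch, pH = pKa + log([A^-]/[HA]) = 7.52 + log(0.01190/0.003981) = 7.52 + (+0.48) = 8.00.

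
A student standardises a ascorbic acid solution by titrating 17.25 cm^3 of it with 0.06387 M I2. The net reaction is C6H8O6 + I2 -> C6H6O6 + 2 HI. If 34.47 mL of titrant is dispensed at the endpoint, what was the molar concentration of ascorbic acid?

0.128 M

n(I2) = 0.06387 x 0.03447 = 0.002202 mol.
From the balanced equation, 1 mol I2 reacts with 1 mol ascorbic acid, so n(ascorbic acid) = 0.002202 x 1/1 = 0.002202 mol.
[ascorbic acid] = 0.002202 / 0.01725 L = 0.128 M.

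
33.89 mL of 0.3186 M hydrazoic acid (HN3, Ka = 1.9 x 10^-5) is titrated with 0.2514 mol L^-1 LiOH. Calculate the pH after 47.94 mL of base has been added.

12.19

n(acid) = 0.3186 x 0.03389 = 0.01080 mol; n(LiOH) added = 0.2514 x 0.04794 = 0.01205 mol.
Base is in excess by 0.01205 - 0.01080 = 0.001255 mol in a total volume of 0.08183 L.
[OH^-] = 0.001255/0.08183 = 0.01533 M, so pOH = 1.81 and pH = 14.00 - 1.81 = 12.19.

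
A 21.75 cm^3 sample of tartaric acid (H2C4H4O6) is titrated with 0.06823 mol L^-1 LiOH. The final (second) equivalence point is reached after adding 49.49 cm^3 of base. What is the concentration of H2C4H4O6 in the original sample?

0.0776 M

n(LiOH) = 0.06823 x 0.04949 = 0.003377 mol.
At the final (second) equivalence point, 2 mol OH^- react per mol H2C4H4O6, so n(H2C4H4O6) = 0.003377 / 2 = 0.001688 mol.
[H2C4H4O6] = 0.001688 / 0.02175 L = 0.0776 M.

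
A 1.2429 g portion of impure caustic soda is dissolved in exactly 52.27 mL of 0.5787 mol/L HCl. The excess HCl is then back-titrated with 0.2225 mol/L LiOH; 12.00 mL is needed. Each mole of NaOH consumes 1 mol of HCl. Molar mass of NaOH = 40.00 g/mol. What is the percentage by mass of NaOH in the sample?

88.8%

Total n(HCl) added = 0.5787 x 0.05227 = 0.03025 mol.
n(LiOH) used = 0.2225 x 0.01200 = 0.002670 mol, which equals the excess n(HCl).
So n(HCl) consumed by the sample = 0.03025 - 0.002670 = 0.02758 mol.
n(NaOH) = 0.02758 / 1 = 0.02758 mol.
mass NaOH = 0.02758 x 40.00 = 1.103 g, so %NaOH = 1.103/1.2429 x 100 = 88.8%.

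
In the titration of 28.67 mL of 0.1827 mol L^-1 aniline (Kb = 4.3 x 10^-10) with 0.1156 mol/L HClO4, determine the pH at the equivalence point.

n(C6H5NH2) = 0.1827 x 0.02867 = 0.005238 mol; V(HClO4) at equivalence = 0.005238/0.1156 = 0.04531 L.
At equivalence the base is fully converted to C6H5NH3+; total volume = 0.07398 L, so [C6H5NH3+] = 0.005238/0.07398 = 0.07080 M.
Ka(C6H5NH3+) = Kw/Kb = 1.0e-14 / 4.3 x 10^-10 = 2.33e-5.
[H^+] = sqrt(Ka x [C6H5NH3+]) = sqrt(2.33e-5 x 0.07080) = 0.00128 M.
pH = -log(0.00128) = 2.89.

2.89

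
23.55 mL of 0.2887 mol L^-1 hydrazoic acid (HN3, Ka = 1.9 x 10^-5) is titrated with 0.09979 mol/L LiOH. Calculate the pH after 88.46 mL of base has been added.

n(acid) = 0.2887 x 0.02355 = 0.006799 mol; n(LiOH) added = 0.09979 x 0.08846 = 0.008827 mol.
Base is in excess by 0.008827 - 0.006799 = 0.002029 mol in a total volume of 0.1120 L.
[OH^-] = 0.002029/0.1120 = 0.01811 M, so pOH = 1.74 and pH = 14.00 - 1.74 = 12.26.

12.26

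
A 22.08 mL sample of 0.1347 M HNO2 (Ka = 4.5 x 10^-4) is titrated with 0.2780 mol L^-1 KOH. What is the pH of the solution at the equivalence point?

n(HNO2) = 0.1347 x 0.02208 = 0.002974 mol; V(KOH) at equivalence = 0.002974/0.2780 = 0.01070 L.
At equivalence all the acid is converted to NO2-; total volume = 0.02208 + 0.01070 = 0.03278 L, so [NO2-] = 0.002974/0.03278 = 0.09074 M.
Kb = Kw/Ka = 1.0e-14 / 4.5 x 10^-4 = 2.22e-11.
[OH^-] = sqrt(Kb x [NO2-]) = sqrt(2.22e-11 x 0.09074) = 1.42e-6 M.
pOH = 5.85, so pH = 14.00 - 5.85 = 8.15.

8.15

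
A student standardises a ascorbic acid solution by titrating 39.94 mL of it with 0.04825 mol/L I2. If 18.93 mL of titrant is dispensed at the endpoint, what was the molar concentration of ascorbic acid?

n(I2) = 0.04825 x 0.01893 = 0.0009134 mol.
From the balanced equation, 1 mol I2 reacts with 1 mol ascorbic acid, so n(ascorbic acid) = 0.0009134 x 1/1 = 0.0009134 mol.
[ascorbic acid] = 0.0009134 / 0.03994 L = 0.0229 M.

0.0229 M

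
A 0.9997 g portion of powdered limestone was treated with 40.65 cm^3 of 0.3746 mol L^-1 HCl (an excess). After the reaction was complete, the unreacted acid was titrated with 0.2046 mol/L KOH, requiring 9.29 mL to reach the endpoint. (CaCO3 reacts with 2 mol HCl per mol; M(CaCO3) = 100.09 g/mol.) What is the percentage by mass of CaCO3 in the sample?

Total n(HCl) added = 0.3746 x 0.04065 = 0.01523 mol.
n(KOH) used = 0.2046 x 0.009290 = 0.001901 mol, which equals the excess n(HCl).
So n(HCl) consumed by the sample = 0.01523 - 0.001901 = 0.01333 mol.
n(CaCO3) = 0.01333 / 2 = 0.006663 mol.
mass CaCO3 = 0.006663 x 100.09 = 0.6669 g, so %CaCO3 = 0.6669/0.9997 x 100 = 66.7%.

66.7%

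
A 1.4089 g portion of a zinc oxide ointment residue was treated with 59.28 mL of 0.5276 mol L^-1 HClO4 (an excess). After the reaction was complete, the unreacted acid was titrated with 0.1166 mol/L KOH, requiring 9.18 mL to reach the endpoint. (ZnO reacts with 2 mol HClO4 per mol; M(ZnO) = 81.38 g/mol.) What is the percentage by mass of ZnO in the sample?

Total n(HClO4) added = 0.5276 x 0.05928 = 0.03128 mol.
n(KOH) used = 0.1166 x 0.009180 = 0.001070 mol, which equals the excess n(HClO4).
So n(HClO4) consumed by the sample = 0.03128 - 0.001070 = 0.03021 mol.
n(ZnO) = 0.03021 / 2 = 0.01510 mol.
mass ZnO = 0.01510 x 81.38 = 1.229 g, so %ZnO = 1.229/1.4089 x 100 = 87.2%.

87.2%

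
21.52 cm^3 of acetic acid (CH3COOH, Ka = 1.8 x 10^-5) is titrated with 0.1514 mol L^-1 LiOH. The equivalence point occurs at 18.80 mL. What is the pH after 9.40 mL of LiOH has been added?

9.40 mL is exactly half the equivalence volume (18.80/2), i.e. the half-equivalence point.
There, n(HA) = n(A^-), so pH = pKa = -log(1.8 x 10^-5) = 4.74.

4.74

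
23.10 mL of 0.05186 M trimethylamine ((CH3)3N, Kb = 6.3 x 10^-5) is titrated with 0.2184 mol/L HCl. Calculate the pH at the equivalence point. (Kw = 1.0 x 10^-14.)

n((CH3)3N) = 0.05186 x 0.02310 = 0.001198 mol; V(HCl) at equivalence = 0.001198/0.2184 = 0.005485 L.
At equivalence the base is fully converted to (CH3)3NH+; total volume = 0.02859 L, so [(CH3)3NH+] = 0.001198/0.02859 = 0.04191 M.
Ka((CH3)3NH+) = Kw/Kb = 1.0e-14 / 6.3 x 10^-5 = 1.59e-10.
[H^+] = sqrt(Ka x [(CH3)3NH+]) = sqrt(1.59e-10 x 0.04191) = 2.58e-6 M.
pH = -log(2.58e-6) = 5.59.

5.59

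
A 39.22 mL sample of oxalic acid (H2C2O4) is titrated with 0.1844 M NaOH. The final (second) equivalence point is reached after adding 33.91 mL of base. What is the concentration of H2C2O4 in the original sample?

n(NaOH) = 0.1844 x 0.03391 = 0.006253 mol.
At the final (second) equivalence point, 2 mol OH^- react per mol H2C2O4, so n(H2C2O4) = 0.006253 / 2 = 0.003127 mol.
[H2C2O4] = 0.003127 / 0.03922 L = 0.0797 M.

0.0797 M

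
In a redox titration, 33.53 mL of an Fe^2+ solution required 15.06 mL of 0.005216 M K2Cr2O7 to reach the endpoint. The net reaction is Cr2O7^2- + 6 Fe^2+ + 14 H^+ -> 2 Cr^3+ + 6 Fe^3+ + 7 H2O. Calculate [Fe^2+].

n(K2Cr2O7) = 0.005216 x 0.01506 = 7.855e-5 mol.
From the balanced equation, 1 mol K2Cr2O7 reacts with 6 mol Fe^2+, so n(Fe^2+) = 7.855e-5 x 6/1 = 0.0004713 mol.
[Fe^2+] = 0.0004713 / 0.03353 L = 0.0141 M.

0.0141 M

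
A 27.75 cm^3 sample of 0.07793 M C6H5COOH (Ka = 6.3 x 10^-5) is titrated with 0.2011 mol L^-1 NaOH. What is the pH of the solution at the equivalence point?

n(C6H5COOH) = 0.07793 x 0.02775 = 0.002163 mol; V(NaOH) at equivalence = 0.002163/0.2011 = 0.01075 L.
At equivalence all the acid is converted to C6H5COO-; total volume = 0.02775 + 0.01075 = 0.03850 L, so [C6H5COO-] = 0.002163/0.03850 = 0.05617 M.
Kb = Kw/Ka = 1.0e-14 / 6.3 x 10^-5 = 1.59e-10.
[OH^-] = sqrt(Kb x [C6H5COO-]) = sqrt(1.59e-10 x 0.05617) = 2.99e-6 M.
pOH = 5.52, so pH = 14.00 - 5.52 = 8.48.

8.48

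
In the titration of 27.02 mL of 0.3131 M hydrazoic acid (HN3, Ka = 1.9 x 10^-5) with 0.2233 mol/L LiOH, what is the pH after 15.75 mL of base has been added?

Initial n(HN3) = 0.3131 x 0.02702 = 0.008460 mol.
n(LiOH) added = 0.2233 x 0.01575 = 0.003517 mol, converting that many moles of HN3 to N3-.
Remaining n(HN3) = 0.004943 mol; n(N3-) = 0.003517 mol.
By Henderson-Hasselbalch, pH = pKa + log([A^-]/[HA]) = 4.72 + log(0.003517/0.004943) = 4.72 + (-0.15) = 4.57.

4.57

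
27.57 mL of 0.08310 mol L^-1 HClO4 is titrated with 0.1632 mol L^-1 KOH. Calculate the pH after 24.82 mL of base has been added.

12.53

n(acid) = 0.08310 x 0.02757 = 0.002291 mol; n(KOH) added = 0.1632 x 0.02482 = 0.004051 mol.
Base is in excess by 0.004051 - 0.002291 = 0.001760 mol in a total volume of 0.05239 L.
[OH^-] = 0.001760/0.05239 = 0.03359 M, so pOH = 1.47 and pH = 14.00 - 1.47 = 12.53.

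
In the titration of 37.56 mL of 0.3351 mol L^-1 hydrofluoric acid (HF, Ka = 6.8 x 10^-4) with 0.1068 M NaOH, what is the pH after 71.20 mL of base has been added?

3.35

Initial n(HF) = 0.3351 x 0.03756 = 0.01259 mol.
n(NaOH) added = 0.1068 x 0.07120 = 0.007604 mol, converting that many moles of HF to F-.
Remaining n(HF) = 0.004982 mol; n(F-) = 0.007604 mol.
By Henderson-Hasselbalch, pH = pKa + log([A^-]/[HA]) = 3.17 + log(0.007604/0.004982) = 3.17 + (+0.18) = 3.35.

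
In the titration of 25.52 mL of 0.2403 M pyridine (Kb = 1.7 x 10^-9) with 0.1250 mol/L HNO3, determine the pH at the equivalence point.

3.16

n(C5H5N) = 0.2403 x 0.02552 = 0.006132 mol; V(HNO3) at equivalence = 0.006132/0.1250 = 0.04906 L.
At equivalence the base is fully converted to C5H5NH+; total volume = 0.07458 L, so [C5H5NH+] = 0.006132/0.07458 = 0.08223 M.
Ka(C5H5NH+) = Kw/Kb = 1.0e-14 / 1.7 x 10^-9 = 5.88e-6.
[H^+] = sqrt(Ka x [C5H5NH+]) = sqrt(5.88e-6 x 0.08223) = 0.000695 M.
pH = -log(0.000695) = 3.16.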